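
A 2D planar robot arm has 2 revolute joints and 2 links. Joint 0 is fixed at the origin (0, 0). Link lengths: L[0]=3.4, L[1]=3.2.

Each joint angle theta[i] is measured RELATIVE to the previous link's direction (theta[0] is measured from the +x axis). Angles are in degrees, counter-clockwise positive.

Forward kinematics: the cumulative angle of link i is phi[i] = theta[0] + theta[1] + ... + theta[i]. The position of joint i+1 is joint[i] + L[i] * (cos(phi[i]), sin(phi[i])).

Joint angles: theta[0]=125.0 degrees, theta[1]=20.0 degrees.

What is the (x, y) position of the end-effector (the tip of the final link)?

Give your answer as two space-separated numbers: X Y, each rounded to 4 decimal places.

Answer: -4.5714 4.6206

Derivation:
joint[0] = (0.0000, 0.0000)  (base)
link 0: phi[0] = 125 = 125 deg
  cos(125 deg) = -0.5736, sin(125 deg) = 0.8192
  joint[1] = (0.0000, 0.0000) + 3.4 * (-0.5736, 0.8192) = (0.0000 + -1.9502, 0.0000 + 2.7851) = (-1.9502, 2.7851)
link 1: phi[1] = 125 + 20 = 145 deg
  cos(145 deg) = -0.8192, sin(145 deg) = 0.5736
  joint[2] = (-1.9502, 2.7851) + 3.2 * (-0.8192, 0.5736) = (-1.9502 + -2.6213, 2.7851 + 1.8354) = (-4.5714, 4.6206)
End effector: (-4.5714, 4.6206)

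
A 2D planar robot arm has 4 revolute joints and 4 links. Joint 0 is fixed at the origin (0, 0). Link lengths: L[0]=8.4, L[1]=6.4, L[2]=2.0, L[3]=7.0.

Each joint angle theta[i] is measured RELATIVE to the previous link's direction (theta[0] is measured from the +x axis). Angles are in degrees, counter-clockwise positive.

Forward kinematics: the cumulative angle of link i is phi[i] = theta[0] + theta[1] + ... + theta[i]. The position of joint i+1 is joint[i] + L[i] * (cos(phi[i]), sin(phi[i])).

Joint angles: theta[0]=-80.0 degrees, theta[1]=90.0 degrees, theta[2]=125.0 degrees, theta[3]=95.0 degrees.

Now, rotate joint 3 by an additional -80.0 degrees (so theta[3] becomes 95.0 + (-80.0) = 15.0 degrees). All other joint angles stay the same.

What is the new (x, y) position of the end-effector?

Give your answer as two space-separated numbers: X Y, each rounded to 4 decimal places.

Answer: 0.2850 -2.2468

Derivation:
joint[0] = (0.0000, 0.0000)  (base)
link 0: phi[0] = -80 = -80 deg
  cos(-80 deg) = 0.1736, sin(-80 deg) = -0.9848
  joint[1] = (0.0000, 0.0000) + 8.4 * (0.1736, -0.9848) = (0.0000 + 1.4586, 0.0000 + -8.2724) = (1.4586, -8.2724)
link 1: phi[1] = -80 + 90 = 10 deg
  cos(10 deg) = 0.9848, sin(10 deg) = 0.1736
  joint[2] = (1.4586, -8.2724) + 6.4 * (0.9848, 0.1736) = (1.4586 + 6.3028, -8.2724 + 1.1113) = (7.7614, -7.1610)
link 2: phi[2] = -80 + 90 + 125 = 135 deg
  cos(135 deg) = -0.7071, sin(135 deg) = 0.7071
  joint[3] = (7.7614, -7.1610) + 2 * (-0.7071, 0.7071) = (7.7614 + -1.4142, -7.1610 + 1.4142) = (6.3472, -5.7468)
link 3: phi[3] = -80 + 90 + 125 + 15 = 150 deg
  cos(150 deg) = -0.8660, sin(150 deg) = 0.5000
  joint[4] = (6.3472, -5.7468) + 7 * (-0.8660, 0.5000) = (6.3472 + -6.0622, -5.7468 + 3.5000) = (0.2850, -2.2468)
End effector: (0.2850, -2.2468)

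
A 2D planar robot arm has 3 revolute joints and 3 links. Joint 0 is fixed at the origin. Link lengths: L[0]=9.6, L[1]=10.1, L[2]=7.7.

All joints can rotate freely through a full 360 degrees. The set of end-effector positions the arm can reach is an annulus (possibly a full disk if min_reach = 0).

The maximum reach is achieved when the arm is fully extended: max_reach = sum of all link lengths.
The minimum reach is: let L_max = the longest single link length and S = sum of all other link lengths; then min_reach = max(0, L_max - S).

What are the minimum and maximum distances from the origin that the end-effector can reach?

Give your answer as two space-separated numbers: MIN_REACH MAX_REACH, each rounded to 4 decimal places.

Answer: 0.0000 27.4000

Derivation:
Link lengths: [9.6, 10.1, 7.7]
max_reach = 9.6 + 10.1 + 7.7 = 27.4
L_max = max([9.6, 10.1, 7.7]) = 10.1
S (sum of others) = 27.4 - 10.1 = 17.3
min_reach = max(0, 10.1 - 17.3) = max(0, -7.2) = 0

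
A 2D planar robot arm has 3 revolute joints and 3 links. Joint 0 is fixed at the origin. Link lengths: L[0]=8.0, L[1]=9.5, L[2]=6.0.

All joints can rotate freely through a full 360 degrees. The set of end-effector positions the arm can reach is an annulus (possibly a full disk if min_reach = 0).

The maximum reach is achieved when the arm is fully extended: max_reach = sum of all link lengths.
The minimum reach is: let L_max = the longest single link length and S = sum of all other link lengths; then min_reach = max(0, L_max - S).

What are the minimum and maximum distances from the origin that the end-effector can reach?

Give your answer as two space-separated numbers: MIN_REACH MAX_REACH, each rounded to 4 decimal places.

Link lengths: [8.0, 9.5, 6.0]
max_reach = 8 + 9.5 + 6 = 23.5
L_max = max([8.0, 9.5, 6.0]) = 9.5
S (sum of others) = 23.5 - 9.5 = 14
min_reach = max(0, 9.5 - 14) = max(0, -4.5) = 0

Answer: 0.0000 23.5000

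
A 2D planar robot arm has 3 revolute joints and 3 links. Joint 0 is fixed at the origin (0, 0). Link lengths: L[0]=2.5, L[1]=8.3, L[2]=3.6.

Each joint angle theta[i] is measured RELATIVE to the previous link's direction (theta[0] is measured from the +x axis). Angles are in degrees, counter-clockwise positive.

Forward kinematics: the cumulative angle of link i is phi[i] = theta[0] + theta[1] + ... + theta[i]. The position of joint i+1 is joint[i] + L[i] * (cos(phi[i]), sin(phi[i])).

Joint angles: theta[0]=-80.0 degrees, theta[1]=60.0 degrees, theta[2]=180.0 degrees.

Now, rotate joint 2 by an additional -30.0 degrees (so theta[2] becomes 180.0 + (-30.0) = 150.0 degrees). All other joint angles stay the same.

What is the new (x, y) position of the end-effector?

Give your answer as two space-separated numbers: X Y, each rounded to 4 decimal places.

Answer: 5.9195 -2.5430

Derivation:
joint[0] = (0.0000, 0.0000)  (base)
link 0: phi[0] = -80 = -80 deg
  cos(-80 deg) = 0.1736, sin(-80 deg) = -0.9848
  joint[1] = (0.0000, 0.0000) + 2.5 * (0.1736, -0.9848) = (0.0000 + 0.4341, 0.0000 + -2.4620) = (0.4341, -2.4620)
link 1: phi[1] = -80 + 60 = -20 deg
  cos(-20 deg) = 0.9397, sin(-20 deg) = -0.3420
  joint[2] = (0.4341, -2.4620) + 8.3 * (0.9397, -0.3420) = (0.4341 + 7.7994, -2.4620 + -2.8388) = (8.2336, -5.3008)
link 2: phi[2] = -80 + 60 + 150 = 130 deg
  cos(130 deg) = -0.6428, sin(130 deg) = 0.7660
  joint[3] = (8.2336, -5.3008) + 3.6 * (-0.6428, 0.7660) = (8.2336 + -2.3140, -5.3008 + 2.7578) = (5.9195, -2.5430)
End effector: (5.9195, -2.5430)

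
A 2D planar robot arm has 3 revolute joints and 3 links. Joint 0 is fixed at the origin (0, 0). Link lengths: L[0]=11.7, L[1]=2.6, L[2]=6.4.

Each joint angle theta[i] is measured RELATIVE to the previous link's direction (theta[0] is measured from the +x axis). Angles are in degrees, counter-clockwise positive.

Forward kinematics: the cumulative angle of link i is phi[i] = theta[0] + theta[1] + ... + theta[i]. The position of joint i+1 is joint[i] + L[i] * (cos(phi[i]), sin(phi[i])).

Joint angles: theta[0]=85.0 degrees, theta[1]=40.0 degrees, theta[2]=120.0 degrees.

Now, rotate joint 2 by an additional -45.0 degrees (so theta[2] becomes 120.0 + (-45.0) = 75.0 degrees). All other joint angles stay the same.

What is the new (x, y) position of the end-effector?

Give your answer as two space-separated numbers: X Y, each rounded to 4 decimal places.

Answer: -6.4856 11.5963

Derivation:
joint[0] = (0.0000, 0.0000)  (base)
link 0: phi[0] = 85 = 85 deg
  cos(85 deg) = 0.0872, sin(85 deg) = 0.9962
  joint[1] = (0.0000, 0.0000) + 11.7 * (0.0872, 0.9962) = (0.0000 + 1.0197, 0.0000 + 11.6555) = (1.0197, 11.6555)
link 1: phi[1] = 85 + 40 = 125 deg
  cos(125 deg) = -0.5736, sin(125 deg) = 0.8192
  joint[2] = (1.0197, 11.6555) + 2.6 * (-0.5736, 0.8192) = (1.0197 + -1.4913, 11.6555 + 2.1298) = (-0.4716, 13.7853)
link 2: phi[2] = 85 + 40 + 75 = 200 deg
  cos(200 deg) = -0.9397, sin(200 deg) = -0.3420
  joint[3] = (-0.4716, 13.7853) + 6.4 * (-0.9397, -0.3420) = (-0.4716 + -6.0140, 13.7853 + -2.1889) = (-6.4856, 11.5963)
End effector: (-6.4856, 11.5963)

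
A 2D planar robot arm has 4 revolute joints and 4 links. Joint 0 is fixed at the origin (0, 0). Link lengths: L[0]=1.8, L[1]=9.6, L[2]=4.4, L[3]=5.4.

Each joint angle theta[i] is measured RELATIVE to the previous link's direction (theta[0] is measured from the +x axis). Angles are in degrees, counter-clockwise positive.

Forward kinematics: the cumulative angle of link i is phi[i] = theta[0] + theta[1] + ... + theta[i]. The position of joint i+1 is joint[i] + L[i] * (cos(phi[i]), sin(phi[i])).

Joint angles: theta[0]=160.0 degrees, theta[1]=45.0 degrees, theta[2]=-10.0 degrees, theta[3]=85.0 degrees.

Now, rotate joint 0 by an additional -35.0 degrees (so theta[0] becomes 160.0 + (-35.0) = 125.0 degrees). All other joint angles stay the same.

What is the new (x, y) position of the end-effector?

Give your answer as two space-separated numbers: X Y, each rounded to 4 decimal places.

joint[0] = (0.0000, 0.0000)  (base)
link 0: phi[0] = 125 = 125 deg
  cos(125 deg) = -0.5736, sin(125 deg) = 0.8192
  joint[1] = (0.0000, 0.0000) + 1.8 * (-0.5736, 0.8192) = (0.0000 + -1.0324, 0.0000 + 1.4745) = (-1.0324, 1.4745)
link 1: phi[1] = 125 + 45 = 170 deg
  cos(170 deg) = -0.9848, sin(170 deg) = 0.1736
  joint[2] = (-1.0324, 1.4745) + 9.6 * (-0.9848, 0.1736) = (-1.0324 + -9.4542, 1.4745 + 1.6670) = (-10.4866, 3.1415)
link 2: phi[2] = 125 + 45 + -10 = 160 deg
  cos(160 deg) = -0.9397, sin(160 deg) = 0.3420
  joint[3] = (-10.4866, 3.1415) + 4.4 * (-0.9397, 0.3420) = (-10.4866 + -4.1346, 3.1415 + 1.5049) = (-14.6212, 4.6464)
link 3: phi[3] = 125 + 45 + -10 + 85 = 245 deg
  cos(245 deg) = -0.4226, sin(245 deg) = -0.9063
  joint[4] = (-14.6212, 4.6464) + 5.4 * (-0.4226, -0.9063) = (-14.6212 + -2.2821, 4.6464 + -4.8941) = (-16.9034, -0.2477)
End effector: (-16.9034, -0.2477)

Answer: -16.9034 -0.2477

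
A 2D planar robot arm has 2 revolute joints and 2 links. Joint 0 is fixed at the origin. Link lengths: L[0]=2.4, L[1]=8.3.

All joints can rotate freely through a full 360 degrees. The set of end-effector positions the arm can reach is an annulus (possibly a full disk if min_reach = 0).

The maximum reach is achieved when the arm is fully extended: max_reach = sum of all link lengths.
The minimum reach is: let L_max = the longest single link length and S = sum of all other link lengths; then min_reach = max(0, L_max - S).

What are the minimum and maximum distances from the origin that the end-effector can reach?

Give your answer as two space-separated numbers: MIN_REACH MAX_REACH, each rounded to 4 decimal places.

Answer: 5.9000 10.7000

Derivation:
Link lengths: [2.4, 8.3]
max_reach = 2.4 + 8.3 = 10.7
L_max = max([2.4, 8.3]) = 8.3
S (sum of others) = 10.7 - 8.3 = 2.4
min_reach = max(0, 8.3 - 2.4) = max(0, 5.9) = 5.9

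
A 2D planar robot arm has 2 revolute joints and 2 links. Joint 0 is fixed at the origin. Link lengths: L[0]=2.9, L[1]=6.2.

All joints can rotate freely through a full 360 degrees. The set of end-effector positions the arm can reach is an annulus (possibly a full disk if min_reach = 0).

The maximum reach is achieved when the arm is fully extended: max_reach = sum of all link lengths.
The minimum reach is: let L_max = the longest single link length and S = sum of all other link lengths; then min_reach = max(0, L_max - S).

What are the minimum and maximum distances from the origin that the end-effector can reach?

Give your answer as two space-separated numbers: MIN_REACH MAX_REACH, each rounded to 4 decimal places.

Answer: 3.3000 9.1000

Derivation:
Link lengths: [2.9, 6.2]
max_reach = 2.9 + 6.2 = 9.1
L_max = max([2.9, 6.2]) = 6.2
S (sum of others) = 9.1 - 6.2 = 2.9
min_reach = max(0, 6.2 - 2.9) = max(0, 3.3) = 3.3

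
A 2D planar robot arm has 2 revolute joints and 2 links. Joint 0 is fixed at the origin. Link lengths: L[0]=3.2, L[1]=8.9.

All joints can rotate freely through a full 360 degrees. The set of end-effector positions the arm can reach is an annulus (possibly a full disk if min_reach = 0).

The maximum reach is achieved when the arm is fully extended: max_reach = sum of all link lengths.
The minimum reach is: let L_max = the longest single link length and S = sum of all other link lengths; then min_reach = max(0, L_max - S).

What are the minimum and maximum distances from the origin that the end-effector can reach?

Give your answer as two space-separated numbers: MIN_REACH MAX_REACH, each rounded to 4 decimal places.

Link lengths: [3.2, 8.9]
max_reach = 3.2 + 8.9 = 12.1
L_max = max([3.2, 8.9]) = 8.9
S (sum of others) = 12.1 - 8.9 = 3.2
min_reach = max(0, 8.9 - 3.2) = max(0, 5.7) = 5.7

Answer: 5.7000 12.1000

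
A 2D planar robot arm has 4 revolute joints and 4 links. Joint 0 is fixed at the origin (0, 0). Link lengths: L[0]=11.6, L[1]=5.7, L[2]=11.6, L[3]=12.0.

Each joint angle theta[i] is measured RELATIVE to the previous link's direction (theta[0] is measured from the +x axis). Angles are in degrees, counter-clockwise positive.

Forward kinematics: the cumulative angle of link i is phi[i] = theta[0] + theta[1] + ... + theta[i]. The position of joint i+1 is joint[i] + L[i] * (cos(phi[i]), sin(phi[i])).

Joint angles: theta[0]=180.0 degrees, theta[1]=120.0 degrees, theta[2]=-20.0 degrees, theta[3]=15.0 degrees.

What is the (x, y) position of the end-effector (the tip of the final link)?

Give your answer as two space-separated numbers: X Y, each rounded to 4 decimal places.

joint[0] = (0.0000, 0.0000)  (base)
link 0: phi[0] = 180 = 180 deg
  cos(180 deg) = -1.0000, sin(180 deg) = 0.0000
  joint[1] = (0.0000, 0.0000) + 11.6 * (-1.0000, 0.0000) = (0.0000 + -11.6000, 0.0000 + 0.0000) = (-11.6000, 0.0000)
link 1: phi[1] = 180 + 120 = 300 deg
  cos(300 deg) = 0.5000, sin(300 deg) = -0.8660
  joint[2] = (-11.6000, 0.0000) + 5.7 * (0.5000, -0.8660) = (-11.6000 + 2.8500, 0.0000 + -4.9363) = (-8.7500, -4.9363)
link 2: phi[2] = 180 + 120 + -20 = 280 deg
  cos(280 deg) = 0.1736, sin(280 deg) = -0.9848
  joint[3] = (-8.7500, -4.9363) + 11.6 * (0.1736, -0.9848) = (-8.7500 + 2.0143, -4.9363 + -11.4238) = (-6.7357, -16.3601)
link 3: phi[3] = 180 + 120 + -20 + 15 = 295 deg
  cos(295 deg) = 0.4226, sin(295 deg) = -0.9063
  joint[4] = (-6.7357, -16.3601) + 12 * (0.4226, -0.9063) = (-6.7357 + 5.0714, -16.3601 + -10.8757) = (-1.6643, -27.2358)
End effector: (-1.6643, -27.2358)

Answer: -1.6643 -27.2358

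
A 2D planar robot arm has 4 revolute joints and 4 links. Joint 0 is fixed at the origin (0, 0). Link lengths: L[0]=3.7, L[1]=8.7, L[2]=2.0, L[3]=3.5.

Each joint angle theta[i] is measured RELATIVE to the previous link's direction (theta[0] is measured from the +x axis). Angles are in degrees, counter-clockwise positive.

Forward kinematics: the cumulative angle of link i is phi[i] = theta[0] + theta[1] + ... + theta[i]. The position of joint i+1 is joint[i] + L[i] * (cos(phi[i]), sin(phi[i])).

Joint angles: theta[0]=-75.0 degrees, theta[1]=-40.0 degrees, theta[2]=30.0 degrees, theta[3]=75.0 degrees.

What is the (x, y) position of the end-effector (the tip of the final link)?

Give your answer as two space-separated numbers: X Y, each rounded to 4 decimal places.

Answer: 0.9020 -14.0590

Derivation:
joint[0] = (0.0000, 0.0000)  (base)
link 0: phi[0] = -75 = -75 deg
  cos(-75 deg) = 0.2588, sin(-75 deg) = -0.9659
  joint[1] = (0.0000, 0.0000) + 3.7 * (0.2588, -0.9659) = (0.0000 + 0.9576, 0.0000 + -3.5739) = (0.9576, -3.5739)
link 1: phi[1] = -75 + -40 = -115 deg
  cos(-115 deg) = -0.4226, sin(-115 deg) = -0.9063
  joint[2] = (0.9576, -3.5739) + 8.7 * (-0.4226, -0.9063) = (0.9576 + -3.6768, -3.5739 + -7.8849) = (-2.7191, -11.4588)
link 2: phi[2] = -75 + -40 + 30 = -85 deg
  cos(-85 deg) = 0.0872, sin(-85 deg) = -0.9962
  joint[3] = (-2.7191, -11.4588) + 2 * (0.0872, -0.9962) = (-2.7191 + 0.1743, -11.4588 + -1.9924) = (-2.5448, -13.4512)
link 3: phi[3] = -75 + -40 + 30 + 75 = -10 deg
  cos(-10 deg) = 0.9848, sin(-10 deg) = -0.1736
  joint[4] = (-2.5448, -13.4512) + 3.5 * (0.9848, -0.1736) = (-2.5448 + 3.4468, -13.4512 + -0.6078) = (0.9020, -14.0590)
End effector: (0.9020, -14.0590)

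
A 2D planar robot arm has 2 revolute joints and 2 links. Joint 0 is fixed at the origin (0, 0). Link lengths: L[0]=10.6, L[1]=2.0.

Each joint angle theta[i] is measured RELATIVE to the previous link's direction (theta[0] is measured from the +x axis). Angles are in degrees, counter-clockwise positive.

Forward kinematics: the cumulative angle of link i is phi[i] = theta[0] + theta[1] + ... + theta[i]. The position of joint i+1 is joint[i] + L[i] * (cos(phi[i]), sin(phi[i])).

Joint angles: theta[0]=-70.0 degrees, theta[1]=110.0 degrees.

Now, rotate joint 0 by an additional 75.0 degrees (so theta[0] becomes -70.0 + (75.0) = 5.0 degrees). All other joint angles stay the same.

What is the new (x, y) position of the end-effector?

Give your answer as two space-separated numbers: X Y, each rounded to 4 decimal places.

joint[0] = (0.0000, 0.0000)  (base)
link 0: phi[0] = 5 = 5 deg
  cos(5 deg) = 0.9962, sin(5 deg) = 0.0872
  joint[1] = (0.0000, 0.0000) + 10.6 * (0.9962, 0.0872) = (0.0000 + 10.5597, 0.0000 + 0.9239) = (10.5597, 0.9239)
link 1: phi[1] = 5 + 110 = 115 deg
  cos(115 deg) = -0.4226, sin(115 deg) = 0.9063
  joint[2] = (10.5597, 0.9239) + 2 * (-0.4226, 0.9063) = (10.5597 + -0.8452, 0.9239 + 1.8126) = (9.7144, 2.7365)
End effector: (9.7144, 2.7365)

Answer: 9.7144 2.7365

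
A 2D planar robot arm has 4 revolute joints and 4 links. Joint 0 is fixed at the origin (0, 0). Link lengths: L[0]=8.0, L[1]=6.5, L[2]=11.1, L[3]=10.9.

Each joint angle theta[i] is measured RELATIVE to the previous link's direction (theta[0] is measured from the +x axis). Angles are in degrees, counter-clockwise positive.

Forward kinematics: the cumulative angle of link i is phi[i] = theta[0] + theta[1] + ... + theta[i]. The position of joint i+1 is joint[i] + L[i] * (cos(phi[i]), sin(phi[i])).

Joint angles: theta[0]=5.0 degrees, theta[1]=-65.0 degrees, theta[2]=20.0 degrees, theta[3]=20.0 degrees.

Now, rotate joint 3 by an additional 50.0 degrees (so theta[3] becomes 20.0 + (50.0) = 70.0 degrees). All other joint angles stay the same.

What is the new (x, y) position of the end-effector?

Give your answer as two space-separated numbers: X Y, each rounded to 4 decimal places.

Answer: 29.1623 -6.6169

Derivation:
joint[0] = (0.0000, 0.0000)  (base)
link 0: phi[0] = 5 = 5 deg
  cos(5 deg) = 0.9962, sin(5 deg) = 0.0872
  joint[1] = (0.0000, 0.0000) + 8 * (0.9962, 0.0872) = (0.0000 + 7.9696, 0.0000 + 0.6972) = (7.9696, 0.6972)
link 1: phi[1] = 5 + -65 = -60 deg
  cos(-60 deg) = 0.5000, sin(-60 deg) = -0.8660
  joint[2] = (7.9696, 0.6972) + 6.5 * (0.5000, -0.8660) = (7.9696 + 3.2500, 0.6972 + -5.6292) = (11.2196, -4.9319)
link 2: phi[2] = 5 + -65 + 20 = -40 deg
  cos(-40 deg) = 0.7660, sin(-40 deg) = -0.6428
  joint[3] = (11.2196, -4.9319) + 11.1 * (0.7660, -0.6428) = (11.2196 + 8.5031, -4.9319 + -7.1349) = (19.7227, -12.0669)
link 3: phi[3] = 5 + -65 + 20 + 70 = 30 deg
  cos(30 deg) = 0.8660, sin(30 deg) = 0.5000
  joint[4] = (19.7227, -12.0669) + 10.9 * (0.8660, 0.5000) = (19.7227 + 9.4397, -12.0669 + 5.4500) = (29.1623, -6.6169)
End effector: (29.1623, -6.6169)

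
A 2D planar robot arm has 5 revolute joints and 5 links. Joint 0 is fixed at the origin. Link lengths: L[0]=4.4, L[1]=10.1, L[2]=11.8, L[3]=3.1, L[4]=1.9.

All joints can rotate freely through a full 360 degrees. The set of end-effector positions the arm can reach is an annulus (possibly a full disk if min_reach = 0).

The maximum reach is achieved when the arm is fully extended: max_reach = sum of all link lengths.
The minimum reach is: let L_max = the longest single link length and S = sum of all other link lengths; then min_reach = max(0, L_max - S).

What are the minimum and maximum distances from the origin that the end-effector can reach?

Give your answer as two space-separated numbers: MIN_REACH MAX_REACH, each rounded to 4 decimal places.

Answer: 0.0000 31.3000

Derivation:
Link lengths: [4.4, 10.1, 11.8, 3.1, 1.9]
max_reach = 4.4 + 10.1 + 11.8 + 3.1 + 1.9 = 31.3
L_max = max([4.4, 10.1, 11.8, 3.1, 1.9]) = 11.8
S (sum of others) = 31.3 - 11.8 = 19.5
min_reach = max(0, 11.8 - 19.5) = max(0, -7.7) = 0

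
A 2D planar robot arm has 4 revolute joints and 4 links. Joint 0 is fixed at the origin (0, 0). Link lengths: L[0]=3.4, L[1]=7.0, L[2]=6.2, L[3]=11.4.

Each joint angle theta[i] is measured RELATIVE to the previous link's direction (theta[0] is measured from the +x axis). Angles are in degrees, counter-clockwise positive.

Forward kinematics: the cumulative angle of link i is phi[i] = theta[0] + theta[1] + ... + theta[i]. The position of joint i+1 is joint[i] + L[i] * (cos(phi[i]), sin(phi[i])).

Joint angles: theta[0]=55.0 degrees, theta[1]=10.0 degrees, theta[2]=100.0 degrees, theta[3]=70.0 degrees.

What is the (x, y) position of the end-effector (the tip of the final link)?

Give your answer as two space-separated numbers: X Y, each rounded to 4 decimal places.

joint[0] = (0.0000, 0.0000)  (base)
link 0: phi[0] = 55 = 55 deg
  cos(55 deg) = 0.5736, sin(55 deg) = 0.8192
  joint[1] = (0.0000, 0.0000) + 3.4 * (0.5736, 0.8192) = (0.0000 + 1.9502, 0.0000 + 2.7851) = (1.9502, 2.7851)
link 1: phi[1] = 55 + 10 = 65 deg
  cos(65 deg) = 0.4226, sin(65 deg) = 0.9063
  joint[2] = (1.9502, 2.7851) + 7 * (0.4226, 0.9063) = (1.9502 + 2.9583, 2.7851 + 6.3442) = (4.9085, 9.1293)
link 2: phi[2] = 55 + 10 + 100 = 165 deg
  cos(165 deg) = -0.9659, sin(165 deg) = 0.2588
  joint[3] = (4.9085, 9.1293) + 6.2 * (-0.9659, 0.2588) = (4.9085 + -5.9887, 9.1293 + 1.6047) = (-1.0803, 10.7339)
link 3: phi[3] = 55 + 10 + 100 + 70 = 235 deg
  cos(235 deg) = -0.5736, sin(235 deg) = -0.8192
  joint[4] = (-1.0803, 10.7339) + 11.4 * (-0.5736, -0.8192) = (-1.0803 + -6.5388, 10.7339 + -9.3383) = (-7.6190, 1.3956)
End effector: (-7.6190, 1.3956)

Answer: -7.6190 1.3956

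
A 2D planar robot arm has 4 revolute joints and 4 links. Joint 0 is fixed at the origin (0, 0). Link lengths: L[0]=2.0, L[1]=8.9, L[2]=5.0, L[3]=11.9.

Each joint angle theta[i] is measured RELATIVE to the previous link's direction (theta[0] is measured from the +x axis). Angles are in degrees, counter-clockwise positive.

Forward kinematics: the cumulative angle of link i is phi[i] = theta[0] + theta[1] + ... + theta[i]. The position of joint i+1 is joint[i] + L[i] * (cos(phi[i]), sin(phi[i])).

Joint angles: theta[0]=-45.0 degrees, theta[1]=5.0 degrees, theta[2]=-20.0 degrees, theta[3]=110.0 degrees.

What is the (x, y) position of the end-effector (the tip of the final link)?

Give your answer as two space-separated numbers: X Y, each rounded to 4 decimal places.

joint[0] = (0.0000, 0.0000)  (base)
link 0: phi[0] = -45 = -45 deg
  cos(-45 deg) = 0.7071, sin(-45 deg) = -0.7071
  joint[1] = (0.0000, 0.0000) + 2 * (0.7071, -0.7071) = (0.0000 + 1.4142, 0.0000 + -1.4142) = (1.4142, -1.4142)
link 1: phi[1] = -45 + 5 = -40 deg
  cos(-40 deg) = 0.7660, sin(-40 deg) = -0.6428
  joint[2] = (1.4142, -1.4142) + 8.9 * (0.7660, -0.6428) = (1.4142 + 6.8178, -1.4142 + -5.7208) = (8.2320, -7.1350)
link 2: phi[2] = -45 + 5 + -20 = -60 deg
  cos(-60 deg) = 0.5000, sin(-60 deg) = -0.8660
  joint[3] = (8.2320, -7.1350) + 5 * (0.5000, -0.8660) = (8.2320 + 2.5000, -7.1350 + -4.3301) = (10.7320, -11.4652)
link 3: phi[3] = -45 + 5 + -20 + 110 = 50 deg
  cos(50 deg) = 0.6428, sin(50 deg) = 0.7660
  joint[4] = (10.7320, -11.4652) + 11.9 * (0.6428, 0.7660) = (10.7320 + 7.6492, -11.4652 + 9.1159) = (18.3812, -2.3492)
End effector: (18.3812, -2.3492)

Answer: 18.3812 -2.3492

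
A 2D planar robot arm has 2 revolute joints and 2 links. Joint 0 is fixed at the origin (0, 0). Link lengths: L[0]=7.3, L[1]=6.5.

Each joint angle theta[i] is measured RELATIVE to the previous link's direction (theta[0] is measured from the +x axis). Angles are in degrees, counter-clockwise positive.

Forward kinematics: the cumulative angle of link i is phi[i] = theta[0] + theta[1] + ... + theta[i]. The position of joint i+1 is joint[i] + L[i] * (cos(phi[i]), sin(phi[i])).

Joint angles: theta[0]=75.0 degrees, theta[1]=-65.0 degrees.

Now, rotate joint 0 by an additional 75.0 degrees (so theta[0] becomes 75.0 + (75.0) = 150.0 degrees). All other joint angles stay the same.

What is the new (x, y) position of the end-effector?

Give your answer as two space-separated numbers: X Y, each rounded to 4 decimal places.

joint[0] = (0.0000, 0.0000)  (base)
link 0: phi[0] = 150 = 150 deg
  cos(150 deg) = -0.8660, sin(150 deg) = 0.5000
  joint[1] = (0.0000, 0.0000) + 7.3 * (-0.8660, 0.5000) = (0.0000 + -6.3220, 0.0000 + 3.6500) = (-6.3220, 3.6500)
link 1: phi[1] = 150 + -65 = 85 deg
  cos(85 deg) = 0.0872, sin(85 deg) = 0.9962
  joint[2] = (-6.3220, 3.6500) + 6.5 * (0.0872, 0.9962) = (-6.3220 + 0.5665, 3.6500 + 6.4753) = (-5.7555, 10.1253)
End effector: (-5.7555, 10.1253)

Answer: -5.7555 10.1253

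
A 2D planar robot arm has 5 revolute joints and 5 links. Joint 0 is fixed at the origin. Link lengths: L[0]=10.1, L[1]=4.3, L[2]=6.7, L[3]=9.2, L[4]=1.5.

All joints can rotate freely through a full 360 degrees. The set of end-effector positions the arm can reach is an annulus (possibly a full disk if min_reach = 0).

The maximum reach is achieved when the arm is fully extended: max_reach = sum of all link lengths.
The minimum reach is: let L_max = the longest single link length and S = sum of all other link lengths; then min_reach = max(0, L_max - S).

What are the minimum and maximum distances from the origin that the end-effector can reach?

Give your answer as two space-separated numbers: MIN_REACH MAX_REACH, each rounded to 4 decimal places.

Link lengths: [10.1, 4.3, 6.7, 9.2, 1.5]
max_reach = 10.1 + 4.3 + 6.7 + 9.2 + 1.5 = 31.8
L_max = max([10.1, 4.3, 6.7, 9.2, 1.5]) = 10.1
S (sum of others) = 31.8 - 10.1 = 21.7
min_reach = max(0, 10.1 - 21.7) = max(0, -11.6) = 0

Answer: 0.0000 31.8000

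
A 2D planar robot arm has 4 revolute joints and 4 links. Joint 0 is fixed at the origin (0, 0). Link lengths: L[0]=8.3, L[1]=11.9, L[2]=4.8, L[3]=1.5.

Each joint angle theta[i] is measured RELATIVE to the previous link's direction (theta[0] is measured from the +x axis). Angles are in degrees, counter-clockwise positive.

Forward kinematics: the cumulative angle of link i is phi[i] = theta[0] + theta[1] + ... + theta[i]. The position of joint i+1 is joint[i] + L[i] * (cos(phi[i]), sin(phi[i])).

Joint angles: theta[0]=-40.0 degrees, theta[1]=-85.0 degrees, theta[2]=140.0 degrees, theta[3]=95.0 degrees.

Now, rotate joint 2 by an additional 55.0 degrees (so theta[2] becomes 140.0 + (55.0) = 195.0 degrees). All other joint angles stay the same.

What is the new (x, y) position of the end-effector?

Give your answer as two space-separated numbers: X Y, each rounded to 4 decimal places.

joint[0] = (0.0000, 0.0000)  (base)
link 0: phi[0] = -40 = -40 deg
  cos(-40 deg) = 0.7660, sin(-40 deg) = -0.6428
  joint[1] = (0.0000, 0.0000) + 8.3 * (0.7660, -0.6428) = (0.0000 + 6.3582, 0.0000 + -5.3351) = (6.3582, -5.3351)
link 1: phi[1] = -40 + -85 = -125 deg
  cos(-125 deg) = -0.5736, sin(-125 deg) = -0.8192
  joint[2] = (6.3582, -5.3351) + 11.9 * (-0.5736, -0.8192) = (6.3582 + -6.8256, -5.3351 + -9.7479) = (-0.4674, -15.0830)
link 2: phi[2] = -40 + -85 + 195 = 70 deg
  cos(70 deg) = 0.3420, sin(70 deg) = 0.9397
  joint[3] = (-0.4674, -15.0830) + 4.8 * (0.3420, 0.9397) = (-0.4674 + 1.6417, -15.0830 + 4.5105) = (1.1743, -10.5725)
link 3: phi[3] = -40 + -85 + 195 + 95 = 165 deg
  cos(165 deg) = -0.9659, sin(165 deg) = 0.2588
  joint[4] = (1.1743, -10.5725) + 1.5 * (-0.9659, 0.2588) = (1.1743 + -1.4489, -10.5725 + 0.3882) = (-0.2746, -10.1843)
End effector: (-0.2746, -10.1843)

Answer: -0.2746 -10.1843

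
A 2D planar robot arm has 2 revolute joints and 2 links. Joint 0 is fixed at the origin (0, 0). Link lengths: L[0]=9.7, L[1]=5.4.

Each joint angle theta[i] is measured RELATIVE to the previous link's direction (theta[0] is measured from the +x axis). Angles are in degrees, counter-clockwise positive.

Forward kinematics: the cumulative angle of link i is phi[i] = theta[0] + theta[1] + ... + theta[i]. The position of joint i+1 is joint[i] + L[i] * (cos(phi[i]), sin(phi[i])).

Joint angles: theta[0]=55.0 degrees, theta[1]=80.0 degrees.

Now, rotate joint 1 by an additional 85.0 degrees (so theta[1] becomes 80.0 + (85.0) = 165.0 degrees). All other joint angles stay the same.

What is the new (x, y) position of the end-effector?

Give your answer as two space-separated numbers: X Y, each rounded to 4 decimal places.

joint[0] = (0.0000, 0.0000)  (base)
link 0: phi[0] = 55 = 55 deg
  cos(55 deg) = 0.5736, sin(55 deg) = 0.8192
  joint[1] = (0.0000, 0.0000) + 9.7 * (0.5736, 0.8192) = (0.0000 + 5.5637, 0.0000 + 7.9458) = (5.5637, 7.9458)
link 1: phi[1] = 55 + 165 = 220 deg
  cos(220 deg) = -0.7660, sin(220 deg) = -0.6428
  joint[2] = (5.5637, 7.9458) + 5.4 * (-0.7660, -0.6428) = (5.5637 + -4.1366, 7.9458 + -3.4711) = (1.4271, 4.4747)
End effector: (1.4271, 4.4747)

Answer: 1.4271 4.4747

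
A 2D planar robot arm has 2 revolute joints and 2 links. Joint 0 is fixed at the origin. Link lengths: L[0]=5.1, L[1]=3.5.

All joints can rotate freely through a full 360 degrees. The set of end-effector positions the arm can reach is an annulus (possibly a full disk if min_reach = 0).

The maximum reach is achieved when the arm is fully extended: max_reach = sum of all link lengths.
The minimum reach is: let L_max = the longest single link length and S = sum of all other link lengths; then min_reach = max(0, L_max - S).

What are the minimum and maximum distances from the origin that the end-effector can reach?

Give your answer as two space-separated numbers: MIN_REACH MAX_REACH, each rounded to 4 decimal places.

Link lengths: [5.1, 3.5]
max_reach = 5.1 + 3.5 = 8.6
L_max = max([5.1, 3.5]) = 5.1
S (sum of others) = 8.6 - 5.1 = 3.5
min_reach = max(0, 5.1 - 3.5) = max(0, 1.6) = 1.6

Answer: 1.6000 8.6000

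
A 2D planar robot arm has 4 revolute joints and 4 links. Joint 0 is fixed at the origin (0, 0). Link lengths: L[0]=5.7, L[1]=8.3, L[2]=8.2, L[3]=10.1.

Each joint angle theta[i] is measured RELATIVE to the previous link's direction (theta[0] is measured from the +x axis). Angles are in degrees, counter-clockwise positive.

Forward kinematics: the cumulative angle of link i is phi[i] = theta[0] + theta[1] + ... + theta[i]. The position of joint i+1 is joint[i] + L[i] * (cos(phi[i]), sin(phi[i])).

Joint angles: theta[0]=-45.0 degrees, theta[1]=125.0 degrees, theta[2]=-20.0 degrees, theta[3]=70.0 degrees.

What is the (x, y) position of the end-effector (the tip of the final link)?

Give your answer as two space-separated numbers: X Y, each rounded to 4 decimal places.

Answer: 3.0796 18.9819

Derivation:
joint[0] = (0.0000, 0.0000)  (base)
link 0: phi[0] = -45 = -45 deg
  cos(-45 deg) = 0.7071, sin(-45 deg) = -0.7071
  joint[1] = (0.0000, 0.0000) + 5.7 * (0.7071, -0.7071) = (0.0000 + 4.0305, 0.0000 + -4.0305) = (4.0305, -4.0305)
link 1: phi[1] = -45 + 125 = 80 deg
  cos(80 deg) = 0.1736, sin(80 deg) = 0.9848
  joint[2] = (4.0305, -4.0305) + 8.3 * (0.1736, 0.9848) = (4.0305 + 1.4413, -4.0305 + 8.1739) = (5.4718, 4.1434)
link 2: phi[2] = -45 + 125 + -20 = 60 deg
  cos(60 deg) = 0.5000, sin(60 deg) = 0.8660
  joint[3] = (5.4718, 4.1434) + 8.2 * (0.5000, 0.8660) = (5.4718 + 4.1000, 4.1434 + 7.1014) = (9.5718, 11.2448)
link 3: phi[3] = -45 + 125 + -20 + 70 = 130 deg
  cos(130 deg) = -0.6428, sin(130 deg) = 0.7660
  joint[4] = (9.5718, 11.2448) + 10.1 * (-0.6428, 0.7660) = (9.5718 + -6.4922, 11.2448 + 7.7370) = (3.0796, 18.9819)
End effector: (3.0796, 18.9819)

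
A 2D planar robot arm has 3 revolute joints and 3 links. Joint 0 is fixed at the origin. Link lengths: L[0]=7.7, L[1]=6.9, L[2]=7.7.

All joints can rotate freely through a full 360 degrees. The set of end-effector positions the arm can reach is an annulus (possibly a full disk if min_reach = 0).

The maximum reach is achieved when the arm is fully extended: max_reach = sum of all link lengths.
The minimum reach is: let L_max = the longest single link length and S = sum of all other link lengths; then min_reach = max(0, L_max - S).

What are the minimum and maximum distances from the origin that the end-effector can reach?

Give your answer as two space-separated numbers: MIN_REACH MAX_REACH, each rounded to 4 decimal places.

Link lengths: [7.7, 6.9, 7.7]
max_reach = 7.7 + 6.9 + 7.7 = 22.3
L_max = max([7.7, 6.9, 7.7]) = 7.7
S (sum of others) = 22.3 - 7.7 = 14.6
min_reach = max(0, 7.7 - 14.6) = max(0, -6.9) = 0

Answer: 0.0000 22.3000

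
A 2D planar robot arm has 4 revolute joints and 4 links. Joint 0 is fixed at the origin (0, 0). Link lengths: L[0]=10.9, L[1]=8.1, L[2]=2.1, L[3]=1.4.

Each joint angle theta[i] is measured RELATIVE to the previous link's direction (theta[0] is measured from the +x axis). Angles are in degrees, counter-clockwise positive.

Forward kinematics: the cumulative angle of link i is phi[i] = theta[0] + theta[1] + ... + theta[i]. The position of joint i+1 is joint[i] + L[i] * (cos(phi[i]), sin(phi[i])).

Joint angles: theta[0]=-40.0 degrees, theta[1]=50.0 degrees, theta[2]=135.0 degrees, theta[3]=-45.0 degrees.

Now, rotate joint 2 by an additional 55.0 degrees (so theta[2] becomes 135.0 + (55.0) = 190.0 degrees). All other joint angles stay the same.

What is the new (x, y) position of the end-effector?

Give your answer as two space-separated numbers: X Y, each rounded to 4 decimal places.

Answer: 13.0846 -5.7264

Derivation:
joint[0] = (0.0000, 0.0000)  (base)
link 0: phi[0] = -40 = -40 deg
  cos(-40 deg) = 0.7660, sin(-40 deg) = -0.6428
  joint[1] = (0.0000, 0.0000) + 10.9 * (0.7660, -0.6428) = (0.0000 + 8.3499, 0.0000 + -7.0064) = (8.3499, -7.0064)
link 1: phi[1] = -40 + 50 = 10 deg
  cos(10 deg) = 0.9848, sin(10 deg) = 0.1736
  joint[2] = (8.3499, -7.0064) + 8.1 * (0.9848, 0.1736) = (8.3499 + 7.9769, -7.0064 + 1.4066) = (16.3268, -5.5998)
link 2: phi[2] = -40 + 50 + 190 = 200 deg
  cos(200 deg) = -0.9397, sin(200 deg) = -0.3420
  joint[3] = (16.3268, -5.5998) + 2.1 * (-0.9397, -0.3420) = (16.3268 + -1.9734, -5.5998 + -0.7182) = (14.3535, -6.3181)
link 3: phi[3] = -40 + 50 + 190 + -45 = 155 deg
  cos(155 deg) = -0.9063, sin(155 deg) = 0.4226
  joint[4] = (14.3535, -6.3181) + 1.4 * (-0.9063, 0.4226) = (14.3535 + -1.2688, -6.3181 + 0.5917) = (13.0846, -5.7264)
End effector: (13.0846, -5.7264)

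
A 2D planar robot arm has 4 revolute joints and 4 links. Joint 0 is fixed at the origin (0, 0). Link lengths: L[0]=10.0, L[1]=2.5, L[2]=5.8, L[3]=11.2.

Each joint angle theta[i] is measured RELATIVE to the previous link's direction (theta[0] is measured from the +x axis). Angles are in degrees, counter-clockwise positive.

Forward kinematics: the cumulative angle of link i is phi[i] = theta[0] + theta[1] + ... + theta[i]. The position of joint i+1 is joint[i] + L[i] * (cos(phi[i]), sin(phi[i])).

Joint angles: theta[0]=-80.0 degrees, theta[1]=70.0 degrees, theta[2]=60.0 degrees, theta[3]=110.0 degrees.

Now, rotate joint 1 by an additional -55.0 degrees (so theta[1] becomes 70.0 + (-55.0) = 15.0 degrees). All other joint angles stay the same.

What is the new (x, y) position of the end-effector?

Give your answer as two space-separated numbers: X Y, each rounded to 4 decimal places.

joint[0] = (0.0000, 0.0000)  (base)
link 0: phi[0] = -80 = -80 deg
  cos(-80 deg) = 0.1736, sin(-80 deg) = -0.9848
  joint[1] = (0.0000, 0.0000) + 10 * (0.1736, -0.9848) = (0.0000 + 1.7365, 0.0000 + -9.8481) = (1.7365, -9.8481)
link 1: phi[1] = -80 + 15 = -65 deg
  cos(-65 deg) = 0.4226, sin(-65 deg) = -0.9063
  joint[2] = (1.7365, -9.8481) + 2.5 * (0.4226, -0.9063) = (1.7365 + 1.0565, -9.8481 + -2.2658) = (2.7930, -12.1138)
link 2: phi[2] = -80 + 15 + 60 = -5 deg
  cos(-5 deg) = 0.9962, sin(-5 deg) = -0.0872
  joint[3] = (2.7930, -12.1138) + 5.8 * (0.9962, -0.0872) = (2.7930 + 5.7779, -12.1138 + -0.5055) = (8.5710, -12.6194)
link 3: phi[3] = -80 + 15 + 60 + 110 = 105 deg
  cos(105 deg) = -0.2588, sin(105 deg) = 0.9659
  joint[4] = (8.5710, -12.6194) + 11.2 * (-0.2588, 0.9659) = (8.5710 + -2.8988, -12.6194 + 10.8184) = (5.6722, -1.8010)
End effector: (5.6722, -1.8010)

Answer: 5.6722 -1.8010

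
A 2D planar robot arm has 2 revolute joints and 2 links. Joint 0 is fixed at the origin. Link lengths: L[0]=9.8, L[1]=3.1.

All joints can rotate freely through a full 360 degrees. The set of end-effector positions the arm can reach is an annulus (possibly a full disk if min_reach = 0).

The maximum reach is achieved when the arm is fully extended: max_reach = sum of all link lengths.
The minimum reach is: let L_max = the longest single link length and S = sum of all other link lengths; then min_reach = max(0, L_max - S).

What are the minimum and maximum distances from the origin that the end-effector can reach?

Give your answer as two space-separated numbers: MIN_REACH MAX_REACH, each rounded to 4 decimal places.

Link lengths: [9.8, 3.1]
max_reach = 9.8 + 3.1 = 12.9
L_max = max([9.8, 3.1]) = 9.8
S (sum of others) = 12.9 - 9.8 = 3.1
min_reach = max(0, 9.8 - 3.1) = max(0, 6.7) = 6.7

Answer: 6.7000 12.9000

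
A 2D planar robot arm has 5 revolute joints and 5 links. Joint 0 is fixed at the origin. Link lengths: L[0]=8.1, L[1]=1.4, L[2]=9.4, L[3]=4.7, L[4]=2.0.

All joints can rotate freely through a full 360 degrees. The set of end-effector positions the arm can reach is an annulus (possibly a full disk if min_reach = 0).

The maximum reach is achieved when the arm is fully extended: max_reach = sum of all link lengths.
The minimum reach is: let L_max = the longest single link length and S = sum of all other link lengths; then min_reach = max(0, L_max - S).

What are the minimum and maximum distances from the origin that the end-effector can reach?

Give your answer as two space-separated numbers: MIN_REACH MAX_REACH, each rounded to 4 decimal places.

Link lengths: [8.1, 1.4, 9.4, 4.7, 2.0]
max_reach = 8.1 + 1.4 + 9.4 + 4.7 + 2 = 25.6
L_max = max([8.1, 1.4, 9.4, 4.7, 2.0]) = 9.4
S (sum of others) = 25.6 - 9.4 = 16.2
min_reach = max(0, 9.4 - 16.2) = max(0, -6.8) = 0

Answer: 0.0000 25.6000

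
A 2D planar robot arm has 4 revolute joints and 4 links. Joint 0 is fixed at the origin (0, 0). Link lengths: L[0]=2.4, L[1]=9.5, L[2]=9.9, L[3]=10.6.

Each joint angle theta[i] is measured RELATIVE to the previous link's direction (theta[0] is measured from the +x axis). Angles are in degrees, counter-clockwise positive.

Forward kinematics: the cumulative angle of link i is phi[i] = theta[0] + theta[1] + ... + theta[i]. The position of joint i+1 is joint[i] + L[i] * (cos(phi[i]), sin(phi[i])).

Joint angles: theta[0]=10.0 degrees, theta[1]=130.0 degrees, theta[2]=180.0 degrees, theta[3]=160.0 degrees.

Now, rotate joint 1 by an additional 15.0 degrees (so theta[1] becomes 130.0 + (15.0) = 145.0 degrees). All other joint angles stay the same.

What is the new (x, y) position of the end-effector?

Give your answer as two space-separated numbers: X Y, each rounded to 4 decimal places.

Answer: -4.7693 7.7430

Derivation:
joint[0] = (0.0000, 0.0000)  (base)
link 0: phi[0] = 10 = 10 deg
  cos(10 deg) = 0.9848, sin(10 deg) = 0.1736
  joint[1] = (0.0000, 0.0000) + 2.4 * (0.9848, 0.1736) = (0.0000 + 2.3635, 0.0000 + 0.4168) = (2.3635, 0.4168)
link 1: phi[1] = 10 + 145 = 155 deg
  cos(155 deg) = -0.9063, sin(155 deg) = 0.4226
  joint[2] = (2.3635, 0.4168) + 9.5 * (-0.9063, 0.4226) = (2.3635 + -8.6099, 0.4168 + 4.0149) = (-6.2464, 4.4316)
link 2: phi[2] = 10 + 145 + 180 = 335 deg
  cos(335 deg) = 0.9063, sin(335 deg) = -0.4226
  joint[3] = (-6.2464, 4.4316) + 9.9 * (0.9063, -0.4226) = (-6.2464 + 8.9724, 4.4316 + -4.1839) = (2.7261, 0.2477)
link 3: phi[3] = 10 + 145 + 180 + 160 = 495 deg
  cos(495 deg) = -0.7071, sin(495 deg) = 0.7071
  joint[4] = (2.7261, 0.2477) + 10.6 * (-0.7071, 0.7071) = (2.7261 + -7.4953, 0.2477 + 7.4953) = (-4.7693, 7.7430)
End effector: (-4.7693, 7.7430)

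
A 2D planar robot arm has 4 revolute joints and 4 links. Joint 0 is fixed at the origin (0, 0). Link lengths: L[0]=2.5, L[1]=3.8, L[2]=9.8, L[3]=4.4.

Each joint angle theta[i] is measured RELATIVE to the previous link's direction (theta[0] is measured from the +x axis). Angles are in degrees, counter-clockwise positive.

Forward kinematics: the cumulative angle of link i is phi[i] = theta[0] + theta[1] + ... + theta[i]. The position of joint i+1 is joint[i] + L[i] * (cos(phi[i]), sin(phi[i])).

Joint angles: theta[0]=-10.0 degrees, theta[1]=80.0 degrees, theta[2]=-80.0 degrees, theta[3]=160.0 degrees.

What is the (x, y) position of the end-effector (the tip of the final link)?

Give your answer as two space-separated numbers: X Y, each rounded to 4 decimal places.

Answer: 9.6023 3.6350

Derivation:
joint[0] = (0.0000, 0.0000)  (base)
link 0: phi[0] = -10 = -10 deg
  cos(-10 deg) = 0.9848, sin(-10 deg) = -0.1736
  joint[1] = (0.0000, 0.0000) + 2.5 * (0.9848, -0.1736) = (0.0000 + 2.4620, 0.0000 + -0.4341) = (2.4620, -0.4341)
link 1: phi[1] = -10 + 80 = 70 deg
  cos(70 deg) = 0.3420, sin(70 deg) = 0.9397
  joint[2] = (2.4620, -0.4341) + 3.8 * (0.3420, 0.9397) = (2.4620 + 1.2997, -0.4341 + 3.5708) = (3.7617, 3.1367)
link 2: phi[2] = -10 + 80 + -80 = -10 deg
  cos(-10 deg) = 0.9848, sin(-10 deg) = -0.1736
  joint[3] = (3.7617, 3.1367) + 9.8 * (0.9848, -0.1736) = (3.7617 + 9.6511, 3.1367 + -1.7018) = (13.4128, 1.4350)
link 3: phi[3] = -10 + 80 + -80 + 160 = 150 deg
  cos(150 deg) = -0.8660, sin(150 deg) = 0.5000
  joint[4] = (13.4128, 1.4350) + 4.4 * (-0.8660, 0.5000) = (13.4128 + -3.8105, 1.4350 + 2.2000) = (9.6023, 3.6350)
End effector: (9.6023, 3.6350)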